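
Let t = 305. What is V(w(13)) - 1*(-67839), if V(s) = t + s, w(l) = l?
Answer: 68157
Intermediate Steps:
V(s) = 305 + s
V(w(13)) - 1*(-67839) = (305 + 13) - 1*(-67839) = 318 + 67839 = 68157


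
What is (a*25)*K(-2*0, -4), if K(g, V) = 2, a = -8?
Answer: -400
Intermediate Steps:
(a*25)*K(-2*0, -4) = -8*25*2 = -200*2 = -400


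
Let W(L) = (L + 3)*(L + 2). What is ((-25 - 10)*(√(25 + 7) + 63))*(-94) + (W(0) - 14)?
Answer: 207262 + 13160*√2 ≈ 2.2587e+5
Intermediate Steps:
W(L) = (2 + L)*(3 + L) (W(L) = (3 + L)*(2 + L) = (2 + L)*(3 + L))
((-25 - 10)*(√(25 + 7) + 63))*(-94) + (W(0) - 14) = ((-25 - 10)*(√(25 + 7) + 63))*(-94) + ((6 + 0² + 5*0) - 14) = -35*(√32 + 63)*(-94) + ((6 + 0 + 0) - 14) = -35*(4*√2 + 63)*(-94) + (6 - 14) = -35*(63 + 4*√2)*(-94) - 8 = (-2205 - 140*√2)*(-94) - 8 = (207270 + 13160*√2) - 8 = 207262 + 13160*√2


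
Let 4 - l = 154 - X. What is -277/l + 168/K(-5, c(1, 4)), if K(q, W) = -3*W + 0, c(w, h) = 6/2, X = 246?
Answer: -2069/96 ≈ -21.552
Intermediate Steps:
l = 96 (l = 4 - (154 - 1*246) = 4 - (154 - 246) = 4 - 1*(-92) = 4 + 92 = 96)
c(w, h) = 3 (c(w, h) = 6*(½) = 3)
K(q, W) = -3*W
-277/l + 168/K(-5, c(1, 4)) = -277/96 + 168/((-3*3)) = -277*1/96 + 168/(-9) = -277/96 + 168*(-⅑) = -277/96 - 56/3 = -2069/96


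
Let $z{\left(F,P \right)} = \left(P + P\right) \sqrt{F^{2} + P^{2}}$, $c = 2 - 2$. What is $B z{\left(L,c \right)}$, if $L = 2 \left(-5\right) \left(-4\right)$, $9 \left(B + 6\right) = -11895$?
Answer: $0$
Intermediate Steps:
$B = - \frac{3983}{3}$ ($B = -6 + \frac{1}{9} \left(-11895\right) = -6 - \frac{3965}{3} = - \frac{3983}{3} \approx -1327.7$)
$L = 40$ ($L = \left(-10\right) \left(-4\right) = 40$)
$c = 0$
$z{\left(F,P \right)} = 2 P \sqrt{F^{2} + P^{2}}$
$B z{\left(L,c \right)} = - \frac{3983 \cdot 2 \cdot 0 \sqrt{40^{2} + 0^{2}}}{3} = - \frac{3983 \cdot 2 \cdot 0 \sqrt{1600 + 0}}{3} = - \frac{3983 \cdot 2 \cdot 0 \sqrt{1600}}{3} = - \frac{3983 \cdot 2 \cdot 0 \cdot 40}{3} = \left(- \frac{3983}{3}\right) 0 = 0$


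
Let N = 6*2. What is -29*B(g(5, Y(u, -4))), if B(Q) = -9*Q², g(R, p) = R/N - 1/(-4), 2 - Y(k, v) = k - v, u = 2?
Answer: 116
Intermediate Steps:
N = 12
Y(k, v) = 2 + v - k (Y(k, v) = 2 - (k - v) = 2 + (v - k) = 2 + v - k)
g(R, p) = ¼ + R/12 (g(R, p) = R/12 - 1/(-4) = R*(1/12) - 1*(-¼) = R/12 + ¼ = ¼ + R/12)
-29*B(g(5, Y(u, -4))) = -(-261)*(¼ + (1/12)*5)² = -(-261)*(¼ + 5/12)² = -(-261)*(⅔)² = -(-261)*4/9 = -29*(-4) = 116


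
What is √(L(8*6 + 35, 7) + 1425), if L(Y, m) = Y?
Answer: 2*√377 ≈ 38.833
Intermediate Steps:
√(L(8*6 + 35, 7) + 1425) = √((8*6 + 35) + 1425) = √((48 + 35) + 1425) = √(83 + 1425) = √1508 = 2*√377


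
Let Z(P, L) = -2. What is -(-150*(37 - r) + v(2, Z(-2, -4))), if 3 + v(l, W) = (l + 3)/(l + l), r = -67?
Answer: 62407/4 ≈ 15602.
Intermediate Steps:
v(l, W) = -3 + (3 + l)/(2*l) (v(l, W) = -3 + (l + 3)/(l + l) = -3 + (3 + l)/((2*l)) = -3 + (3 + l)*(1/(2*l)) = -3 + (3 + l)/(2*l))
-(-150*(37 - r) + v(2, Z(-2, -4))) = -(-150*(37 - 1*(-67)) + (½)*(3 - 5*2)/2) = -(-150*(37 + 67) + (½)*(½)*(3 - 10)) = -(-150*104 + (½)*(½)*(-7)) = -(-15600 - 7/4) = -1*(-62407/4) = 62407/4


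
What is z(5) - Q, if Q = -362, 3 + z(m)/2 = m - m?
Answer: 356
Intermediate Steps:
z(m) = -6 (z(m) = -6 + 2*(m - m) = -6 + 2*0 = -6 + 0 = -6)
z(5) - Q = -6 - 1*(-362) = -6 + 362 = 356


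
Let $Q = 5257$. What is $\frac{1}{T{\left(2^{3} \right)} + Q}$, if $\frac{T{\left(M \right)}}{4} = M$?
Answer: $\frac{1}{5289} \approx 0.00018907$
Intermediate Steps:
$T{\left(M \right)} = 4 M$
$\frac{1}{T{\left(2^{3} \right)} + Q} = \frac{1}{4 \cdot 2^{3} + 5257} = \frac{1}{4 \cdot 8 + 5257} = \frac{1}{32 + 5257} = \frac{1}{5289}$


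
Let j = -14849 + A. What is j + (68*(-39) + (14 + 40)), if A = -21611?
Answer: -39058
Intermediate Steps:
j = -36460 (j = -14849 - 21611 = -36460)
j + (68*(-39) + (14 + 40)) = -36460 + (68*(-39) + (14 + 40)) = -36460 + (-2652 + 54) = -36460 - 2598 = -39058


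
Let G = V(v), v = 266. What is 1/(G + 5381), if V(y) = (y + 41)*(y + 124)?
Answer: 1/125111 ≈ 7.9929e-6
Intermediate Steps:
V(y) = (41 + y)*(124 + y)
G = 119730 (G = 5084 + 266² + 165*266 = 5084 + 70756 + 43890 = 119730)
1/(G + 5381) = 1/(119730 + 5381) = 1/125111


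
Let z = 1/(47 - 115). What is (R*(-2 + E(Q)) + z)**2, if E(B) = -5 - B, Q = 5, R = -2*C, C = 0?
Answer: 1/4624 ≈ 0.00021626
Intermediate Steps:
R = 0 (R = -2*0 = 0)
z = -1/68 (z = 1/(-68) = -1/68 ≈ -0.014706)
(R*(-2 + E(Q)) + z)**2 = (0*(-2 + (-5 - 1*5)) - 1/68)**2 = (0*(-2 + (-5 - 5)) - 1/68)**2 = (0*(-2 - 10) - 1/68)**2 = (0*(-12) - 1/68)**2 = (0 - 1/68)**2 = (-1/68)**2 = 1/4624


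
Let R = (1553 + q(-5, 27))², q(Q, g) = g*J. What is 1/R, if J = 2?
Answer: 1/2582449 ≈ 3.8723e-7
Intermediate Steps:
q(Q, g) = 2*g (q(Q, g) = g*2 = 2*g)
R = 2582449 (R = (1553 + 2*27)² = (1553 + 54)² = 1607² = 2582449)
1/R = 1/2582449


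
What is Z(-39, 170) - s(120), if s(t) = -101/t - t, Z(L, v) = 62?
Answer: 21941/120 ≈ 182.84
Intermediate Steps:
s(t) = -t - 101/t
Z(-39, 170) - s(120) = 62 - (-1*120 - 101/120) = 62 - (-120 - 101*1/120) = 62 - (-120 - 101/120) = 62 - 1*(-14501/120) = 62 + 14501/120 = 21941/120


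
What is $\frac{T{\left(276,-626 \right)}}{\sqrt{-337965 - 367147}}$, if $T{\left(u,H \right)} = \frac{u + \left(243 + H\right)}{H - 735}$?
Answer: $- \frac{107 i \sqrt{176278}}{479828716} \approx - 9.3626 \cdot 10^{-5} i$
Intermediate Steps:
$T{\left(u,H \right)} = \frac{243 + H + u}{-735 + H}$
$\frac{T{\left(276,-626 \right)}}{\sqrt{-337965 - 367147}} = \frac{\frac{1}{-735 - 626} \left(243 - 626 + 276\right)}{\sqrt{-337965 - 367147}} = \frac{\frac{1}{-1361} \left(-107\right)}{\sqrt{-705112}} = \frac{\left(- \frac{1}{1361}\right) \left(-107\right)}{2 i \sqrt{176278}} = \frac{107 \left(- \frac{i \sqrt{176278}}{352556}\right)}{1361} = - \frac{107 i \sqrt{176278}}{479828716}$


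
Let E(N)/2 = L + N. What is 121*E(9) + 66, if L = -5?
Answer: 1034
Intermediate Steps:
E(N) = -10 + 2*N (E(N) = 2*(-5 + N) = -10 + 2*N)
121*E(9) + 66 = 121*(-10 + 2*9) + 66 = 121*(-10 + 18) + 66 = 121*8 + 66 = 968 + 66 = 1034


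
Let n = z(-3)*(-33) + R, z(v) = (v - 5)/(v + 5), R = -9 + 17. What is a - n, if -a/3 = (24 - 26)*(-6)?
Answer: -176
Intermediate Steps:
R = 8
a = -36 (a = -3*(24 - 26)*(-6) = -(-6)*(-6) = -3*12 = -36)
z(v) = (-5 + v)/(5 + v)
n = 140 (n = ((-5 - 3)/(5 - 3))*(-33) + 8 = (-8/2)*(-33) + 8 = ((½)*(-8))*(-33) + 8 = -4*(-33) + 8 = 132 + 8 = 140)
a - n = -36 - 1*140 = -36 - 140 = -176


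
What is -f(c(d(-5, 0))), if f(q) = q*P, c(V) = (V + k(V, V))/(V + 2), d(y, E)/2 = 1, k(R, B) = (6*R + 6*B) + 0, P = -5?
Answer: 65/2 ≈ 32.500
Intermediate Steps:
k(R, B) = 6*B + 6*R (k(R, B) = (6*B + 6*R) + 0 = 6*B + 6*R)
d(y, E) = 2 (d(y, E) = 2*1 = 2)
c(V) = 13*V/(2 + V) (c(V) = (V + (6*V + 6*V))/(V + 2) = (V + 12*V)/(2 + V) = (13*V)/(2 + V) = 13*V/(2 + V))
f(q) = -5*q (f(q) = q*(-5) = -5*q)
-f(c(d(-5, 0))) = -(-5)*13*2/(2 + 2) = -(-5)*13*2/4 = -(-5)*13*2*(1/4) = -(-5)*13/2 = -1*(-65/2) = 65/2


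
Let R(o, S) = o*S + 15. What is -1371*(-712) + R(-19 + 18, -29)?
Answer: 976196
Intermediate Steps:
R(o, S) = 15 + S*o (R(o, S) = S*o + 15 = 15 + S*o)
-1371*(-712) + R(-19 + 18, -29) = -1371*(-712) + (15 - 29*(-19 + 18)) = 976152 + (15 - 29*(-1)) = 976152 + (15 + 29) = 976152 + 44 = 976196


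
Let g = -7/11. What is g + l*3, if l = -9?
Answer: -304/11 ≈ -27.636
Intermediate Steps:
g = -7/11 (g = -7*1/11 = -7/11 ≈ -0.63636)
g + l*3 = -7/11 - 9*3 = -7/11 - 27 = -304/11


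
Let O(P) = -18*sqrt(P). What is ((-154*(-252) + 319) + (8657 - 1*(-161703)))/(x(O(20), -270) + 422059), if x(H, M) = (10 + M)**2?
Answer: 209487/489659 ≈ 0.42782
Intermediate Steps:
((-154*(-252) + 319) + (8657 - 1*(-161703)))/(x(O(20), -270) + 422059) = ((-154*(-252) + 319) + (8657 - 1*(-161703)))/((10 - 270)**2 + 422059) = ((38808 + 319) + (8657 + 161703))/((-260)**2 + 422059) = (39127 + 170360)/(67600 + 422059) = 209487/489659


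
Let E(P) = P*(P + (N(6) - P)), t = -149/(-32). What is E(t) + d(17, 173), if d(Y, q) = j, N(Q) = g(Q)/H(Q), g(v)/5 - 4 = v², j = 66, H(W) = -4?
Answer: -2669/16 ≈ -166.81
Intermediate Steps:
g(v) = 20 + 5*v²
N(Q) = -5 - 5*Q²/4 (N(Q) = (20 + 5*Q²)/(-4) = (20 + 5*Q²)*(-¼) = -5 - 5*Q²/4)
d(Y, q) = 66
t = 149/32 (t = -149*(-1/32) = 149/32 ≈ 4.6563)
E(P) = -50*P (E(P) = P*(P + ((-5 - 5/4*6²) - P)) = P*(P + ((-5 - 5/4*36) - P)) = P*(P + ((-5 - 45) - P)) = P*(P + (-50 - P)) = P*(-50) = -50*P)
E(t) + d(17, 173) = -50*149/32 + 66 = -3725/16 + 66 = -2669/16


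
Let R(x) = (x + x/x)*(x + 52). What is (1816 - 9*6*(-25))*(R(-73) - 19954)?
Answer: -58387372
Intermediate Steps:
R(x) = (1 + x)*(52 + x) (R(x) = (x + 1)*(52 + x) = (1 + x)*(52 + x))
(1816 - 9*6*(-25))*(R(-73) - 19954) = (1816 - 9*6*(-25))*((52 + (-73)**2 + 53*(-73)) - 19954) = (1816 - 54*(-25))*((52 + 5329 - 3869) - 19954) = (1816 + 1350)*(1512 - 19954) = 3166*(-18442) = -58387372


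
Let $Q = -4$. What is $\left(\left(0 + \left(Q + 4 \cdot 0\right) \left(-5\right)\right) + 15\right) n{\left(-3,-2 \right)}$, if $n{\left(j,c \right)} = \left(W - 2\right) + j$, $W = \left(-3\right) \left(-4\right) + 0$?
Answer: $245$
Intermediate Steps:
$W = 12$ ($W = 12 + 0 = 12$)
$n{\left(j,c \right)} = 10 + j$ ($n{\left(j,c \right)} = \left(12 - 2\right) + j = 10 + j$)
$\left(\left(0 + \left(Q + 4 \cdot 0\right) \left(-5\right)\right) + 15\right) n{\left(-3,-2 \right)} = \left(\left(0 + \left(-4 + 4 \cdot 0\right) \left(-5\right)\right) + 15\right) \left(10 - 3\right) = \left(\left(0 + \left(-4 + 0\right) \left(-5\right)\right) + 15\right) 7 = \left(\left(0 - -20\right) + 15\right) 7 = \left(\left(0 + 20\right) + 15\right) 7 = \left(20 + 15\right) 7 = 35 \cdot 7 = 245$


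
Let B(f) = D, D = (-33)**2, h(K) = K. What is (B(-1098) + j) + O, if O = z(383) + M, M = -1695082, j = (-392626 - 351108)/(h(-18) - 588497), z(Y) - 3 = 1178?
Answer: -996244510446/588515 ≈ -1.6928e+6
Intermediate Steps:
z(Y) = 1181 (z(Y) = 3 + 1178 = 1181)
j = 743734/588515 (j = (-392626 - 351108)/(-18 - 588497) = -743734/(-588515) = -743734*(-1/588515) = 743734/588515 ≈ 1.2637)
D = 1089
B(f) = 1089
O = -1693901 (O = 1181 - 1695082 = -1693901)
(B(-1098) + j) + O = (1089 + 743734/588515) - 1693901 = 641636569/588515 - 1693901 = -996244510446/588515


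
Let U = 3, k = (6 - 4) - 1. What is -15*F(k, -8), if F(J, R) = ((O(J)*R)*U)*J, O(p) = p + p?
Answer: 720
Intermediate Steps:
k = 1 (k = 2 - 1 = 1)
O(p) = 2*p
F(J, R) = 6*R*J² (F(J, R) = (((2*J)*R)*3)*J = ((2*J*R)*3)*J = (6*J*R)*J = 6*R*J²)
-15*F(k, -8) = -90*(-8)*1² = -90*(-8) = -15*(-48) = 720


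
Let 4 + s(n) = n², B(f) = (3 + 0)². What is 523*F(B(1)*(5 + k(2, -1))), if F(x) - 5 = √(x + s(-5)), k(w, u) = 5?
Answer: 2615 + 523*√111 ≈ 8125.1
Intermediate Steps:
B(f) = 9 (B(f) = 3² = 9)
s(n) = -4 + n²
F(x) = 5 + √(21 + x) (F(x) = 5 + √(x + (-4 + (-5)²)) = 5 + √(x + (-4 + 25)) = 5 + √(x + 21) = 5 + √(21 + x))
523*F(B(1)*(5 + k(2, -1))) = 523*(5 + √(21 + 9*(5 + 5))) = 523*(5 + √(21 + 9*10)) = 523*(5 + √(21 + 90)) = 523*(5 + √111) = 2615 + 523*√111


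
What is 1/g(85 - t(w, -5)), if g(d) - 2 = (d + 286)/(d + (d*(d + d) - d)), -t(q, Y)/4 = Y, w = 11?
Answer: 650/1327 ≈ 0.48983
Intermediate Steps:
t(q, Y) = -4*Y
g(d) = 2 + (286 + d)/(2*d²) (g(d) = 2 + (d + 286)/(d + (d*(d + d) - d)) = 2 + (286 + d)/(d + (d*(2*d) - d)) = 2 + (286 + d)/(d + (2*d² - d)) = 2 + (286 + d)/(d + (-d + 2*d²)) = 2 + (286 + d)/((2*d²)) = 2 + (286 + d)*(1/(2*d²)) = 2 + (286 + d)/(2*d²))
1/g(85 - t(w, -5)) = 1/(2 + 1/(2*(85 - (-4)*(-5))) + 143/(85 - (-4)*(-5))²) = 1/(2 + 1/(2*(85 - 1*20)) + 143/(85 - 1*20)²) = 1/(2 + 1/(2*(85 - 20)) + 143/(85 - 20)²) = 1/(2 + (½)/65 + 143/65²) = 1/(2 + (½)*(1/65) + 143*(1/4225)) = 1/(2 + 1/130 + 11/325) = 1/(1327/650) = 650/1327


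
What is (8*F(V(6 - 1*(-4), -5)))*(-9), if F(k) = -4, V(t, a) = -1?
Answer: 288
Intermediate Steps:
(8*F(V(6 - 1*(-4), -5)))*(-9) = (8*(-4))*(-9) = -32*(-9) = 288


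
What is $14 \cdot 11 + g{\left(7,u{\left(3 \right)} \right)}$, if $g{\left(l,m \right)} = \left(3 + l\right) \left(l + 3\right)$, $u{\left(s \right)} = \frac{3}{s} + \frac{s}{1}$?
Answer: $254$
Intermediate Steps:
$u{\left(s \right)} = s + \frac{3}{s}$ ($u{\left(s \right)} = \frac{3}{s} + s 1 = \frac{3}{s} + s = s + \frac{3}{s}$)
$g{\left(l,m \right)} = \left(3 + l\right)^{2}$ ($g{\left(l,m \right)} = \left(3 + l\right) \left(3 + l\right) = \left(3 + l\right)^{2}$)
$14 \cdot 11 + g{\left(7,u{\left(3 \right)} \right)} = 14 \cdot 11 + \left(3 + 7\right)^{2} = 154 + 10^{2} = 154 + 100 = 254$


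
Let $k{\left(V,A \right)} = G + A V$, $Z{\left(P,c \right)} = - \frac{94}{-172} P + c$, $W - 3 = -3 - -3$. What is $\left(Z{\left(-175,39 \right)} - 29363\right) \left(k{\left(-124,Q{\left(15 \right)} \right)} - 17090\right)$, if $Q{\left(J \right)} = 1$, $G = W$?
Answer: $\frac{43545361779}{86} \approx 5.0634 \cdot 10^{8}$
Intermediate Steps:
$W = 3$ ($W = 3 - 0 = 3 + \left(-3 + 3\right) = 3 + 0 = 3$)
$G = 3$
$Z{\left(P,c \right)} = c + \frac{47 P}{86}$ ($Z{\left(P,c \right)} = \left(-94\right) \left(- \frac{1}{172}\right) P + c = \frac{47 P}{86} + c = c + \frac{47 P}{86}$)
$k{\left(V,A \right)} = 3 + A V$
$\left(Z{\left(-175,39 \right)} - 29363\right) \left(k{\left(-124,Q{\left(15 \right)} \right)} - 17090\right) = \left(\left(39 + \frac{47}{86} \left(-175\right)\right) - 29363\right) \left(\left(3 + 1 \left(-124\right)\right) - 17090\right) = \left(\left(39 - \frac{8225}{86}\right) - 29363\right) \left(\left(3 - 124\right) - 17090\right) = \left(- \frac{4871}{86} - 29363\right) \left(-121 - 17090\right) = \left(- \frac{2530089}{86}\right) \left(-17211\right) = \frac{43545361779}{86}$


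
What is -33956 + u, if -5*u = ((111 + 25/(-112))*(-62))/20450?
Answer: -194431671383/5726000 ≈ -33956.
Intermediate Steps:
u = 384617/5726000 (u = -(111 + 25/(-112))*(-62)/(5*20450) = -(111 + 25*(-1/112))*(-62)/(5*20450) = -(111 - 25/112)*(-62)/(5*20450) = -(12407/112)*(-62)/(5*20450) = -(-384617)/(280*20450) = -⅕*(-384617/1145200) = 384617/5726000 ≈ 0.067170)
-33956 + u = -33956 + 384617/5726000 = -194431671383/5726000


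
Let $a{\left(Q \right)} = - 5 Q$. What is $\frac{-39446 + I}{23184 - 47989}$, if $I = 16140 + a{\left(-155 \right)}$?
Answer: $\frac{22531}{24805} \approx 0.90833$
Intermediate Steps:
$I = 16915$ ($I = 16140 - -775 = 16140 + 775 = 16915$)
$\frac{-39446 + I}{23184 - 47989} = \frac{-39446 + 16915}{23184 - 47989} = - \frac{22531}{-24805} = \left(-22531\right) \left(- \frac{1}{24805}\right) = \frac{22531}{24805}$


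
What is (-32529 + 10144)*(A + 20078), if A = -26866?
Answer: 151949380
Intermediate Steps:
(-32529 + 10144)*(A + 20078) = (-32529 + 10144)*(-26866 + 20078) = -22385*(-6788) = 151949380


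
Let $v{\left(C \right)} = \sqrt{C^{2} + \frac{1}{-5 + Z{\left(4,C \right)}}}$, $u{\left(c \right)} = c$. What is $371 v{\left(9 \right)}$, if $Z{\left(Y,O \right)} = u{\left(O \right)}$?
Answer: $\frac{1855 \sqrt{13}}{2} \approx 3344.1$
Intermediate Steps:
$Z{\left(Y,O \right)} = O$
$v{\left(C \right)} = \sqrt{C^{2} + \frac{1}{-5 + C}}$
$371 v{\left(9 \right)} = 371 \sqrt{\frac{1 + 9^{2} \left(-5 + 9\right)}{-5 + 9}} = 371 \sqrt{\frac{1 + 81 \cdot 4}{4}} = 371 \sqrt{\frac{1 + 324}{4}} = 371 \sqrt{\frac{1}{4} \cdot 325} = 371 \sqrt{\frac{325}{4}} = 371 \frac{5 \sqrt{13}}{2} = \frac{1855 \sqrt{13}}{2}$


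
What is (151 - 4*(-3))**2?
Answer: 26569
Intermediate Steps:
(151 - 4*(-3))**2 = (151 + 12)**2 = 163**2 = 26569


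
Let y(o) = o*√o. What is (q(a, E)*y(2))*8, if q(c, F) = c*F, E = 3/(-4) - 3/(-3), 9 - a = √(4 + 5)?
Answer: 24*√2 ≈ 33.941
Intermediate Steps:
y(o) = o^(3/2)
a = 6 (a = 9 - √(4 + 5) = 9 - √9 = 9 - 1*3 = 9 - 3 = 6)
E = ¼ (E = 3*(-¼) - 3*(-⅓) = -¾ + 1 = ¼ ≈ 0.25000)
q(c, F) = F*c
(q(a, E)*y(2))*8 = (((¼)*6)*2^(3/2))*8 = (3*(2*√2)/2)*8 = (3*√2)*8 = 24*√2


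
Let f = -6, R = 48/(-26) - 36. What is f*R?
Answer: 2952/13 ≈ 227.08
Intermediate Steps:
R = -492/13 (R = -1/26*48 - 36 = -24/13 - 36 = -492/13 ≈ -37.846)
f*R = -6*(-492/13) = 2952/13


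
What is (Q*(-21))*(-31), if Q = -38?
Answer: -24738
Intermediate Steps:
(Q*(-21))*(-31) = -38*(-21)*(-31) = 798*(-31) = -24738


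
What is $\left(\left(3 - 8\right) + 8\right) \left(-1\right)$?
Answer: $-3$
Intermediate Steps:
$\left(\left(3 - 8\right) + 8\right) \left(-1\right) = \left(-5 + 8\right) \left(-1\right) = 3 \left(-1\right) = -3$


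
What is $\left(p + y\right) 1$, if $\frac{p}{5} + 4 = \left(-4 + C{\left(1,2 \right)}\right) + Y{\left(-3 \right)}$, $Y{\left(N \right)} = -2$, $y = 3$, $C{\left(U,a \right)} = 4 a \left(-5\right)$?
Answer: $-247$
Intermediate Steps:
$C{\left(U,a \right)} = - 20 a$
$p = -250$ ($p = -20 + 5 \left(\left(-4 - 40\right) - 2\right) = -20 + 5 \left(-44 - 2\right) = -20 + 5 \left(-46\right) = -20 - 230 = -250$)
$\left(p + y\right) 1 = \left(-250 + 3\right) 1 = \left(-247\right) 1 = -247$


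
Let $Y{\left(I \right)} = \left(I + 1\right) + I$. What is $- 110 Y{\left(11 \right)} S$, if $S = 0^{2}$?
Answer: $0$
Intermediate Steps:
$Y{\left(I \right)} = 1 + 2 I$ ($Y{\left(I \right)} = \left(1 + I\right) + I = 1 + 2 I$)
$S = 0$
$- 110 Y{\left(11 \right)} S = - 110 \left(1 + 2 \cdot 11\right) 0 = - 110 \left(1 + 22\right) 0 = \left(-110\right) 23 \cdot 0 = \left(-2530\right) 0 = 0$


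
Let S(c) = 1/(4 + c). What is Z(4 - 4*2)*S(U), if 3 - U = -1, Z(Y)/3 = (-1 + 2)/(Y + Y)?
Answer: -3/64 ≈ -0.046875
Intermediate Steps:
Z(Y) = 3/(2*Y) (Z(Y) = 3*((-1 + 2)/(Y + Y)) = 3*(1/(2*Y)) = 3/(2*Y))
U = 4 (U = 3 - 1*(-1) = 3 + 1 = 4)
Z(4 - 4*2)*S(U) = (3/(2*(4 - 4*2)))/(4 + 4) = (3/(2*(4 - 8)))/8 = ((3/2)/(-4))*(⅛) = ((3/2)*(-¼))*(⅛) = -3/8*⅛ = -3/64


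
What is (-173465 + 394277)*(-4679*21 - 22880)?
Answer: -26748944868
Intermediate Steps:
(-173465 + 394277)*(-4679*21 - 22880) = 220812*(-98259 - 22880) = 220812*(-121139) = -26748944868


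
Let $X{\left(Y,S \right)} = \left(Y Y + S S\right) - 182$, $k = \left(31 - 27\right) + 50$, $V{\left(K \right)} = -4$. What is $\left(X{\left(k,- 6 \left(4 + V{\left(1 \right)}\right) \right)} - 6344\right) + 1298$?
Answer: $-2312$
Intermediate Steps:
$k = 54$ ($k = 4 + 50 = 54$)
$X{\left(Y,S \right)} = -182 + S^{2} + Y^{2}$ ($X{\left(Y,S \right)} = \left(Y^{2} + S^{2}\right) - 182 = \left(S^{2} + Y^{2}\right) - 182 = -182 + S^{2} + Y^{2}$)
$\left(X{\left(k,- 6 \left(4 + V{\left(1 \right)}\right) \right)} - 6344\right) + 1298 = \left(\left(-182 + \left(- 6 \left(4 - 4\right)\right)^{2} + 54^{2}\right) - 6344\right) + 1298 = \left(\left(-182 + \left(\left(-6\right) 0\right)^{2} + 2916\right) - 6344\right) + 1298 = \left(\left(-182 + 0^{2} + 2916\right) - 6344\right) + 1298 = \left(\left(-182 + 0 + 2916\right) - 6344\right) + 1298 = \left(2734 - 6344\right) + 1298 = -3610 + 1298 = -2312$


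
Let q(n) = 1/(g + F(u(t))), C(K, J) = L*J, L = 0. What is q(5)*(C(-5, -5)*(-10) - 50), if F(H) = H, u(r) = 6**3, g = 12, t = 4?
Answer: -25/114 ≈ -0.21930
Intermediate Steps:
u(r) = 216
C(K, J) = 0 (C(K, J) = 0*J = 0)
q(n) = 1/228 (q(n) = 1/(12 + 216) = 1/228)
q(5)*(C(-5, -5)*(-10) - 50) = (0*(-10) - 50)/228 = (0 - 50)/228 = (1/228)*(-50) = -25/114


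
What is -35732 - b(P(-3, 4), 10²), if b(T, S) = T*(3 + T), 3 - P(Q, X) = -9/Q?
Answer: -35732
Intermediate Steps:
P(Q, X) = 3 + 9/Q (P(Q, X) = 3 - (-9)/Q = 3 + 9/Q)
-35732 - b(P(-3, 4), 10²) = -35732 - (3 + 9/(-3))*(3 + (3 + 9/(-3))) = -35732 - (3 + 9*(-⅓))*(3 + (3 + 9*(-⅓))) = -35732 - (3 - 3)*(3 + (3 - 3)) = -35732 - 0*(3 + 0) = -35732 - 0*3 = -35732 - 1*0 = -35732 + 0 = -35732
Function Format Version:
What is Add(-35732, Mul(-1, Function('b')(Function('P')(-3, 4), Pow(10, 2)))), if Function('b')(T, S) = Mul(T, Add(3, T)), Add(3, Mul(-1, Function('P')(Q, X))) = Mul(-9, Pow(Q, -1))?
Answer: -35732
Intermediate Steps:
Function('P')(Q, X) = Add(3, Mul(9, Pow(Q, -1))) (Function('P')(Q, X) = Add(3, Mul(-1, Mul(-9, Pow(Q, -1)))) = Add(3, Mul(9, Pow(Q, -1))))
Add(-35732, Mul(-1, Function('b')(Function('P')(-3, 4), Pow(10, 2)))) = Add(-35732, Mul(-1, Mul(Add(3, Mul(9, Pow(-3, -1))), Add(3, Add(3, Mul(9, Pow(-3, -1))))))) = Add(-35732, Mul(-1, Mul(Add(3, Mul(9, Rational(-1, 3))), Add(3, Add(3, Mul(9, Rational(-1, 3))))))) = Add(-35732, Mul(-1, Mul(Add(3, -3), Add(3, Add(3, -3))))) = Add(-35732, Mul(-1, Mul(0, Add(3, 0)))) = Add(-35732, Mul(-1, Mul(0, 3))) = Add(-35732, Mul(-1, 0)) = Add(-35732, 0) = -35732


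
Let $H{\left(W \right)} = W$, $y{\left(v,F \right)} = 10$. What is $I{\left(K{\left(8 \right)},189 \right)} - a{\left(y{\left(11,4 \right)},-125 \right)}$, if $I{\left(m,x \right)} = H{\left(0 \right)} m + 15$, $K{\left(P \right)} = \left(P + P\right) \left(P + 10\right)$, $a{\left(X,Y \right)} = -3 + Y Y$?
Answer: $-15607$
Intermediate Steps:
$a{\left(X,Y \right)} = -3 + Y^{2}$
$K{\left(P \right)} = 2 P \left(10 + P\right)$
$I{\left(m,x \right)} = 15$ ($I{\left(m,x \right)} = 0 m + 15 = 0 + 15 = 15$)
$I{\left(K{\left(8 \right)},189 \right)} - a{\left(y{\left(11,4 \right)},-125 \right)} = 15 - \left(-3 + \left(-125\right)^{2}\right) = 15 - \left(-3 + 15625\right) = 15 - 15622 = -15607$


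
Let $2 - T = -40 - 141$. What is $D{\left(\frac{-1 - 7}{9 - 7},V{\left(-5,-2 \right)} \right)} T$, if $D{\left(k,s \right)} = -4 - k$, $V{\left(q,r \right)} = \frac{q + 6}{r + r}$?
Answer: $0$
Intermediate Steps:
$V{\left(q,r \right)} = \frac{6 + q}{2 r}$
$T = 183$ ($T = 2 - \left(-40 - 141\right) = 2 - -181 = 2 + 181 = 183$)
$D{\left(\frac{-1 - 7}{9 - 7},V{\left(-5,-2 \right)} \right)} T = \left(-4 - \frac{-1 - 7}{9 - 7}\right) 183 = \left(-4 - - \frac{8}{2}\right) 183 = \left(-4 - \left(-8\right) \frac{1}{2}\right) 183 = \left(-4 - -4\right) 183 = \left(-4 + 4\right) 183 = 0 \cdot 183 = 0$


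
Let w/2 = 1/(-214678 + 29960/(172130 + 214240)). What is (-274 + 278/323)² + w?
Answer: 32280055653401928747/432679013321405 ≈ 74605.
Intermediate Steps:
w = -38637/4147255445 (w = 2/(-214678 + 29960/(172130 + 214240)) = 2/(-214678 + 29960/386370) = 2/(-214678 + 29960*(1/386370)) = 2/(-214678 + 2996/38637) = 2/(-8294510890/38637) = 2*(-38637/8294510890) = -38637/4147255445 ≈ -9.3163e-6)
(-274 + 278/323)² + w = (-274 + 278/323)² - 38637/4147255445 = (-88224/323)² - 38637/4147255445 = 7783474176/104329 - 38637/4147255445 = 32280055653401928747/432679013321405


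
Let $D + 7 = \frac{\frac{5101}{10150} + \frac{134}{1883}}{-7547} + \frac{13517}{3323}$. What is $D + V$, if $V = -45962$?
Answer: $- \frac{3147383320427007987}{68473576668350} \approx -45965.0$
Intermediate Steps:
$D = - \frac{200789596305287}{68473576668350}$ ($D = -7 + \left(\frac{\frac{5101}{10150} + \frac{134}{1883}}{-7547} + \frac{13517}{3323}\right) = -7 + \left(\left(5101 \cdot \frac{1}{10150} + 134 \cdot \frac{1}{1883}\right) \left(- \frac{1}{7547}\right) + 13517 \cdot \frac{1}{3323}\right) = -7 + \left(\left(\frac{5101}{10150} + \frac{134}{1883}\right) \left(- \frac{1}{7547}\right) + \frac{13517}{3323}\right) = -7 + \left(\frac{1566469}{2730350} \left(- \frac{1}{7547}\right) + \frac{13517}{3323}\right) = -7 + \left(- \frac{1566469}{20605951450} + \frac{13517}{3323}\right) = -7 + \frac{278525440373163}{68473576668350} = - \frac{200789596305287}{68473576668350} \approx -2.9324$)
$D + V = - \frac{200789596305287}{68473576668350} - 45962 = - \frac{3147383320427007987}{68473576668350}$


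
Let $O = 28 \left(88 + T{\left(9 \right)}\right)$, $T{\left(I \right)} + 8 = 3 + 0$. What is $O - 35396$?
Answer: $-33072$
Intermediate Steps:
$T{\left(I \right)} = -5$ ($T{\left(I \right)} = -8 + \left(3 + 0\right) = -8 + 3 = -5$)
$O = 2324$ ($O = 28 \left(88 - 5\right) = 28 \cdot 83 = 2324$)
$O - 35396 = 2324 - 35396 = -33072$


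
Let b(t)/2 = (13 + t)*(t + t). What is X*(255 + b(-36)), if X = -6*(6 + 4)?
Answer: -214020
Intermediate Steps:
b(t) = 4*t*(13 + t) (b(t) = 2*((13 + t)*(t + t)) = 2*((13 + t)*(2*t)) = 2*(2*t*(13 + t)) = 4*t*(13 + t))
X = -60 (X = -6*10 = -60)
X*(255 + b(-36)) = -60*(255 + 4*(-36)*(13 - 36)) = -60*(255 + 4*(-36)*(-23)) = -60*(255 + 3312) = -60*3567 = -214020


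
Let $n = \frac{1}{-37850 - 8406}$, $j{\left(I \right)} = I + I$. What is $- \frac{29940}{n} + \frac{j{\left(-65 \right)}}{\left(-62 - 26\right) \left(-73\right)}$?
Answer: $\frac{4448313703615}{3212} \approx 1.3849 \cdot 10^{9}$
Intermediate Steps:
$j{\left(I \right)} = 2 I$
$n = - \frac{1}{46256}$ ($n = \frac{1}{-46256} = - \frac{1}{46256} \approx -2.1619 \cdot 10^{-5}$)
$- \frac{29940}{n} + \frac{j{\left(-65 \right)}}{\left(-62 - 26\right) \left(-73\right)} = - \frac{29940}{- \frac{1}{46256}} + \frac{2 \left(-65\right)}{\left(-62 - 26\right) \left(-73\right)} = \left(-29940\right) \left(-46256\right) - \frac{130}{\left(-88\right) \left(-73\right)} = 1384904640 - \frac{130}{6424} = 1384904640 - \frac{65}{3212} = \frac{4448313703615}{3212}$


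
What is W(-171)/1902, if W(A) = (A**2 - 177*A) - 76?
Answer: 29716/951 ≈ 31.247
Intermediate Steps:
W(A) = -76 + A**2 - 177*A
W(-171)/1902 = (-76 + (-171)**2 - 177*(-171))/1902 = (-76 + 29241 + 30267)*(1/1902) = 59432*(1/1902) = 29716/951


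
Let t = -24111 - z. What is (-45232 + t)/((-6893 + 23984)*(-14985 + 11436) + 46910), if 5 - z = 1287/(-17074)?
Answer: 1184049039/1034838902626 ≈ 0.0011442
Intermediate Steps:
z = 86657/17074 (z = 5 - 1287/(-17074) = 5 - 1287*(-1)/17074 = 5 - 1*(-1287/17074) = 5 + 1287/17074 = 86657/17074 ≈ 5.0754)
t = -411757871/17074 (t = -24111 - 1*86657/17074 = -24111 - 86657/17074 = -411757871/17074 ≈ -24116.)
(-45232 + t)/((-6893 + 23984)*(-14985 + 11436) + 46910) = (-45232 - 411757871/17074)/((-6893 + 23984)*(-14985 + 11436) + 46910) = -1184049039/(17074*(17091*(-3549) + 46910)) = -1184049039/(17074*(-60655959 + 46910)) = -1184049039/17074/(-60609049) = -1184049039/17074*(-1/60609049) = 1184049039/1034838902626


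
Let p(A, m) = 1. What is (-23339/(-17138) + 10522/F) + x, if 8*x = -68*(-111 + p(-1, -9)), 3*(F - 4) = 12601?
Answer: 202946443305/216161594 ≈ 938.86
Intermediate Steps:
F = 12613/3 (F = 4 + (1/3)*12601 = 4 + 12601/3 = 12613/3 ≈ 4204.3)
x = 935 (x = (-68*(-111 + 1))/8 = (-68*(-110))/8 = (1/8)*7480 = 935)
(-23339/(-17138) + 10522/F) + x = (-23339/(-17138) + 10522/(12613/3)) + 935 = (-23339*(-1/17138) + 10522*(3/12613)) + 935 = (23339/17138 + 31566/12613) + 935 = 835352915/216161594 + 935 = 202946443305/216161594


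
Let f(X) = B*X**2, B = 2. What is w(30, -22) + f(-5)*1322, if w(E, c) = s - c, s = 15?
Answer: 66137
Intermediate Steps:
w(E, c) = 15 - c
f(X) = 2*X**2
w(30, -22) + f(-5)*1322 = (15 - 1*(-22)) + (2*(-5)**2)*1322 = (15 + 22) + (2*25)*1322 = 37 + 50*1322 = 37 + 66100 = 66137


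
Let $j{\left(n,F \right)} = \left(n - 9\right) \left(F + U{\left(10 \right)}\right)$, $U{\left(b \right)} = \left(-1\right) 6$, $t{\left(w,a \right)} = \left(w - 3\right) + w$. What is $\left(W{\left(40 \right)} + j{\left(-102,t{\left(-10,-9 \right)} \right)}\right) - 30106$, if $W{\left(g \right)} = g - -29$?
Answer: $-26818$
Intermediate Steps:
$t{\left(w,a \right)} = -3 + 2 w$ ($t{\left(w,a \right)} = \left(-3 + w\right) + w = -3 + 2 w$)
$U{\left(b \right)} = -6$
$j{\left(n,F \right)} = \left(-9 + n\right) \left(-6 + F\right)$ ($j{\left(n,F \right)} = \left(n - 9\right) \left(F - 6\right) = \left(-9 + n\right) \left(-6 + F\right)$)
$W{\left(g \right)} = 29 + g$ ($W{\left(g \right)} = g + 29 = 29 + g$)
$\left(W{\left(40 \right)} + j{\left(-102,t{\left(-10,-9 \right)} \right)}\right) - 30106 = \left(\left(29 + 40\right) + \left(54 - 9 \left(-3 + 2 \left(-10\right)\right) - -612 + \left(-3 + 2 \left(-10\right)\right) \left(-102\right)\right)\right) - 30106 = \left(69 + \left(54 - 9 \left(-3 - 20\right) + 612 + \left(-3 - 20\right) \left(-102\right)\right)\right) - 30106 = \left(69 + \left(54 - -207 + 612 - -2346\right)\right) - 30106 = \left(69 + \left(54 + 207 + 612 + 2346\right)\right) - 30106 = \left(69 + 3219\right) - 30106 = 3288 - 30106 = -26818$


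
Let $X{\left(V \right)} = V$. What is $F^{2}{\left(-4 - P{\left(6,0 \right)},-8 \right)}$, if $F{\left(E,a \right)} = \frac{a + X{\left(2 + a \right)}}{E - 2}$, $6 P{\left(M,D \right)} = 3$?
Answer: $\frac{784}{169} \approx 4.6391$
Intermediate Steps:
$P{\left(M,D \right)} = \frac{1}{2}$ ($P{\left(M,D \right)} = \frac{1}{6} \cdot 3 = \frac{1}{2}$)
$F{\left(E,a \right)} = \frac{2 + 2 a}{-2 + E}$ ($F{\left(E,a \right)} = \frac{a + \left(2 + a\right)}{E - 2} = \frac{2 + 2 a}{-2 + E}$)
$F^{2}{\left(-4 - P{\left(6,0 \right)},-8 \right)} = \left(\frac{2 \left(1 - 8\right)}{-2 - \frac{9}{2}}\right)^{2} = \left(2 \frac{1}{-2 - \frac{9}{2}} \left(-7\right)\right)^{2} = \left(2 \frac{1}{- \frac{13}{2}} \left(-7\right)\right)^{2} = \left(2 \left(- \frac{2}{13}\right) \left(-7\right)\right)^{2} = \left(\frac{28}{13}\right)^{2} = \frac{784}{169}$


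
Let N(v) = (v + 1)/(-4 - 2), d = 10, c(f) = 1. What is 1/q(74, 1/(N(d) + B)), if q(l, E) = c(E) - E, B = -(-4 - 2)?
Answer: 25/19 ≈ 1.3158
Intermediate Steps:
N(v) = -⅙ - v/6 (N(v) = (1 + v)/(-6) = (1 + v)*(-⅙) = -⅙ - v/6)
B = 6 (B = -1*(-6) = 6)
q(l, E) = 1 - E
1/q(74, 1/(N(d) + B)) = 1/(1 - 1/((-⅙ - ⅙*10) + 6)) = 1/(1 - 1/((-⅙ - 5/3) + 6)) = 1/(1 - 1/(-11/6 + 6)) = 1/(1 - 1/25/6) = 1/(1 - 1*6/25) = 1/(1 - 6/25) = 1/(19/25) = 25/19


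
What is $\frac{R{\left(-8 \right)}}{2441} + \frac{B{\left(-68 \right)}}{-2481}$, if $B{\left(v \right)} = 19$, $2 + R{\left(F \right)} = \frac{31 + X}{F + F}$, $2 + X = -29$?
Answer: $- \frac{51341}{6056121} \approx -0.0084775$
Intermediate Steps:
$X = -31$ ($X = -2 - 29 = -31$)
$R{\left(F \right)} = -2$ ($R{\left(F \right)} = -2 + \frac{31 - 31}{F + F} = -2 + \frac{0}{2 F} = -2 + 0 \frac{1}{2 F} = -2 + 0 = -2$)
$\frac{R{\left(-8 \right)}}{2441} + \frac{B{\left(-68 \right)}}{-2481} = - \frac{2}{2441} + \frac{19}{-2481} = \left(-2\right) \frac{1}{2441} + 19 \left(- \frac{1}{2481}\right) = - \frac{2}{2441} - \frac{19}{2481} = - \frac{51341}{6056121}$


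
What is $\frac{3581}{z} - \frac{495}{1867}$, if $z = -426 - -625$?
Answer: $\frac{6587222}{371533} \approx 17.73$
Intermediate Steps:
$z = 199$ ($z = -426 + 625 = 199$)
$\frac{3581}{z} - \frac{495}{1867} = \frac{3581}{199} - \frac{495}{1867} = \frac{6587222}{371533}$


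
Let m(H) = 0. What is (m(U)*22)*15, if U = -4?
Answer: 0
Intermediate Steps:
(m(U)*22)*15 = (0*22)*15 = 0*15 = 0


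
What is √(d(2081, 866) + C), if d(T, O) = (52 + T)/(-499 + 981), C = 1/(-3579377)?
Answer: √13172031253990491526/1725259714 ≈ 2.1036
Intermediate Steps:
C = -1/3579377 ≈ -2.7938e-7
d(T, O) = 26/241 + T/482 (d(T, O) = (52 + T)/482 = (52 + T)*(1/482) = 26/241 + T/482)
√(d(2081, 866) + C) = √((26/241 + (1/482)*2081) - 1/3579377) = √((26/241 + 2081/482) - 1/3579377) = √(2133/482 - 1/3579377) = √(7634810659/1725259714) = √13172031253990491526/1725259714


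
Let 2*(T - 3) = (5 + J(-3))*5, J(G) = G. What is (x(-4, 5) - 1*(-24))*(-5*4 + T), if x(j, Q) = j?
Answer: -240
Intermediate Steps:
T = 8 (T = 3 + ((5 - 3)*5)/2 = 3 + (2*5)/2 = 3 + (½)*10 = 3 + 5 = 8)
(x(-4, 5) - 1*(-24))*(-5*4 + T) = (-4 - 1*(-24))*(-5*4 + 8) = (-4 + 24)*(-20 + 8) = 20*(-12) = -240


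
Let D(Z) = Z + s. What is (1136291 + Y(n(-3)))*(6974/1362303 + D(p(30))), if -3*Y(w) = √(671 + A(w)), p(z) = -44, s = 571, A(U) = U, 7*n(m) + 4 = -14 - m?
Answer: 815789504810605/1362303 - 717940655*√32774/28608363 ≈ 5.9883e+8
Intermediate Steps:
n(m) = -18/7 - m/7 (n(m) = -4/7 + (-14 - m)/7 = -4/7 + (-2 - m/7) = -18/7 - m/7)
D(Z) = 571 + Z (D(Z) = Z + 571 = 571 + Z)
Y(w) = -√(671 + w)/3
(1136291 + Y(n(-3)))*(6974/1362303 + D(p(30))) = (1136291 - √(671 + (-18/7 - ⅐*(-3)))/3)*(6974/1362303 + (571 - 44)) = (1136291 - √(671 + (-18/7 + 3/7))/3)*(6974*(1/1362303) + 527) = (1136291 - √(671 - 15/7)/3)*(6974/1362303 + 527) = (1136291 - √32774/21)*(717940655/1362303) = 815789504810605/1362303 - 717940655*√32774/28608363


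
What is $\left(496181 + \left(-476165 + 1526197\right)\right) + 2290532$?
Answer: $3836745$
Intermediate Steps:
$\left(496181 + \left(-476165 + 1526197\right)\right) + 2290532 = \left(496181 + 1050032\right) + 2290532 = 1546213 + 2290532 = 3836745$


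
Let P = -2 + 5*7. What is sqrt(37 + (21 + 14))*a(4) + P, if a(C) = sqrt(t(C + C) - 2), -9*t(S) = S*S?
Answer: 33 + 4*I*sqrt(41) ≈ 33.0 + 25.612*I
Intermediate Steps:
P = 33 (P = -2 + 35 = 33)
t(S) = -S**2/9 (t(S) = -S*S/9 = -S**2/9)
a(C) = sqrt(-2 - 4*C**2/9) (a(C) = sqrt(-(C + C)**2/9 - 2) = sqrt(-4*C**2/9 - 2) = sqrt(-2 - 4*C**2/9))
sqrt(37 + (21 + 14))*a(4) + P = sqrt(37 + (21 + 14))*(sqrt(-18 - 4*4**2)/3) + 33 = sqrt(37 + 35)*(sqrt(-18 - 4*16)/3) + 33 = sqrt(72)*(sqrt(-18 - 64)/3) + 33 = (6*sqrt(2))*(sqrt(-82)/3) + 33 = (6*sqrt(2))*((I*sqrt(82))/3) + 33 = (6*sqrt(2))*(I*sqrt(82)/3) + 33 = 4*I*sqrt(41) + 33 = 33 + 4*I*sqrt(41)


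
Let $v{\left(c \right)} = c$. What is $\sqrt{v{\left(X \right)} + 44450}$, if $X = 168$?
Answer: $\sqrt{44618} \approx 211.23$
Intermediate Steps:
$\sqrt{v{\left(X \right)} + 44450} = \sqrt{168 + 44450} = \sqrt{44618}$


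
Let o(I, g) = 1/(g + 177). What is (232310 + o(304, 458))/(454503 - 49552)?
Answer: 147516851/257143885 ≈ 0.57367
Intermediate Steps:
o(I, g) = 1/(177 + g)
(232310 + o(304, 458))/(454503 - 49552) = (232310 + 1/(177 + 458))/(454503 - 49552) = (232310 + 1/635)/404951 = (232310 + 1/635)*(1/404951) = (147516851/635)*(1/404951) = 147516851/257143885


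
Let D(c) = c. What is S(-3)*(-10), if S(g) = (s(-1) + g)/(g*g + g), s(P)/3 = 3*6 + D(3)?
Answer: -100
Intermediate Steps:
s(P) = 63 (s(P) = 3*(3*6 + 3) = 3*(18 + 3) = 3*21 = 63)
S(g) = (63 + g)/(g + g**2) (S(g) = (63 + g)/(g*g + g) = (63 + g)/(g**2 + g) = (63 + g)/(g + g**2))
S(-3)*(-10) = ((63 - 3)/((-3)*(1 - 3)))*(-10) = -1/3*60/(-2)*(-10) = -1/3*(-1/2)*60*(-10) = 10*(-10) = -100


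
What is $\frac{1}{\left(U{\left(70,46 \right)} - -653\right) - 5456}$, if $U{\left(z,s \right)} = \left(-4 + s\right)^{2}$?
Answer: $- \frac{1}{3039} \approx -0.00032906$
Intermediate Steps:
$\frac{1}{\left(U{\left(70,46 \right)} - -653\right) - 5456} = \frac{1}{\left(\left(-4 + 46\right)^{2} - -653\right) - 5456} = \frac{1}{\left(42^{2} + 653\right) - 5456} = \frac{1}{\left(1764 + 653\right) - 5456} = \frac{1}{2417 - 5456} = \frac{1}{-3039} = - \frac{1}{3039}$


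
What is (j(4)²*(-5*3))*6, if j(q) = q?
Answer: -1440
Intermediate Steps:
(j(4)²*(-5*3))*6 = (4²*(-5*3))*6 = (16*(-15))*6 = -240*6 = -1440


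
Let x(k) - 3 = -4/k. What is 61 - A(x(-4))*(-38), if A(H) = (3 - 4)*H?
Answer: -91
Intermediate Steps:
x(k) = 3 - 4/k
A(H) = -H
61 - A(x(-4))*(-38) = 61 - (-1)*(3 - 4/(-4))*(-38) = 61 - (-1)*(3 - 4*(-1/4))*(-38) = 61 - (-1)*(3 + 1)*(-38) = 61 - (-1)*4*(-38) = 61 - 1*(-4)*(-38) = 61 + 4*(-38) = 61 - 152 = -91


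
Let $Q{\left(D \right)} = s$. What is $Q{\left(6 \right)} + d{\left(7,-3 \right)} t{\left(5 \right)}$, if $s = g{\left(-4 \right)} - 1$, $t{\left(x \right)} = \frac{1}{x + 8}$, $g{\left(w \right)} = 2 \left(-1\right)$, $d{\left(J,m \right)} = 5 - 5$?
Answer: $-3$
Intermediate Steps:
$d{\left(J,m \right)} = 0$ ($d{\left(J,m \right)} = 5 - 5 = 0$)
$g{\left(w \right)} = -2$
$t{\left(x \right)} = \frac{1}{8 + x}$
$s = -3$ ($s = -2 - 1 = -3$)
$Q{\left(D \right)} = -3$
$Q{\left(6 \right)} + d{\left(7,-3 \right)} t{\left(5 \right)} = -3 + \frac{0}{8 + 5} = -3 + \frac{0}{13} = -3 + 0 \cdot \frac{1}{13} = -3 + 0 = -3$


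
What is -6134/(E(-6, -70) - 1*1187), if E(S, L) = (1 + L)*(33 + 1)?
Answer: 6134/3533 ≈ 1.7362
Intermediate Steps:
E(S, L) = 34 + 34*L (E(S, L) = (1 + L)*34 = 34 + 34*L)
-6134/(E(-6, -70) - 1*1187) = -6134/((34 + 34*(-70)) - 1*1187) = -6134/((34 - 2380) - 1187) = -6134/(-2346 - 1187) = -6134/(-3533) = -6134*(-1/3533) = 6134/3533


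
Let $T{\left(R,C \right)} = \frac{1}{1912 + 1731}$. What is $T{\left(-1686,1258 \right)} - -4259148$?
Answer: $\frac{15516076165}{3643} \approx 4.2592 \cdot 10^{6}$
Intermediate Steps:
$T{\left(R,C \right)} = \frac{1}{3643}$
$T{\left(-1686,1258 \right)} - -4259148 = \frac{1}{3643} - -4259148 = \frac{1}{3643} + 4259148 = \frac{15516076165}{3643}$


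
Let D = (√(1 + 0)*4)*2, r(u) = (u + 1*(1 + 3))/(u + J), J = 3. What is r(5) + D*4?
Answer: 265/8 ≈ 33.125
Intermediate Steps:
r(u) = (4 + u)/(3 + u) (r(u) = (u + 1*(1 + 3))/(u + 3) = (u + 1*4)/(3 + u) = (u + 4)/(3 + u) = (4 + u)/(3 + u))
D = 8 (D = (√1*4)*2 = (1*4)*2 = 4*2 = 8)
r(5) + D*4 = (4 + 5)/(3 + 5) + 8*4 = 9/8 + 32 = 265/8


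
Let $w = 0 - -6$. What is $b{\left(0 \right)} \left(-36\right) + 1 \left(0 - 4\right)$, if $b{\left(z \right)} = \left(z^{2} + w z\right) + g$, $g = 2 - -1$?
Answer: $-112$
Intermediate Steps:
$g = 3$ ($g = 2 + 1 = 3$)
$w = 6$ ($w = 0 + 6 = 6$)
$b{\left(z \right)} = 3 + z^{2} + 6 z$ ($b{\left(z \right)} = \left(z^{2} + 6 z\right) + 3 = 3 + z^{2} + 6 z$)
$b{\left(0 \right)} \left(-36\right) + 1 \left(0 - 4\right) = \left(3 + 0^{2} + 6 \cdot 0\right) \left(-36\right) + 1 \left(0 - 4\right) = \left(3 + 0 + 0\right) \left(-36\right) + 1 \left(-4\right) = 3 \left(-36\right) - 4 = -108 - 4 = -112$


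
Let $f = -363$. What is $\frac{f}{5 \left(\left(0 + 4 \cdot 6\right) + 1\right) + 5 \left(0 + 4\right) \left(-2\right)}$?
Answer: $- \frac{363}{85} \approx -4.2706$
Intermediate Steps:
$\frac{f}{5 \left(\left(0 + 4 \cdot 6\right) + 1\right) + 5 \left(0 + 4\right) \left(-2\right)} = - \frac{363}{5 \left(\left(0 + 4 \cdot 6\right) + 1\right) + 5 \left(0 + 4\right) \left(-2\right)} = - \frac{363}{5 \left(\left(0 + 24\right) + 1\right) + 5 \cdot 4 \left(-2\right)} = - \frac{363}{5 \left(24 + 1\right) + 20 \left(-2\right)} = - \frac{363}{5 \cdot 25 - 40} = - \frac{363}{125 - 40} = - \frac{363}{85}$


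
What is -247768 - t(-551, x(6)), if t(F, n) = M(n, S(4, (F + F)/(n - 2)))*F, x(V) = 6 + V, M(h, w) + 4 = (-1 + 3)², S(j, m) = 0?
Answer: -247768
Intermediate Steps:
M(h, w) = 0 (M(h, w) = -4 + (-1 + 3)² = -4 + 2² = -4 + 4 = 0)
t(F, n) = 0 (t(F, n) = 0*F = 0)
-247768 - t(-551, x(6)) = -247768 - 1*0 = -247768 + 0 = -247768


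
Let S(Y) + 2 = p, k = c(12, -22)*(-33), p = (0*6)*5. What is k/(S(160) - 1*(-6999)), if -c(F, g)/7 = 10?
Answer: 2310/6997 ≈ 0.33014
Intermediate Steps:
c(F, g) = -70 (c(F, g) = -7*10 = -70)
p = 0 (p = 0*5 = 0)
k = 2310 (k = -70*(-33) = 2310)
S(Y) = -2 (S(Y) = -2 + 0 = -2)
k/(S(160) - 1*(-6999)) = 2310/(-2 - 1*(-6999)) = 2310/(-2 + 6999) = 2310/6997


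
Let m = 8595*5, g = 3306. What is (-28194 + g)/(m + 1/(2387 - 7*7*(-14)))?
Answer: -9560103/16507772 ≈ -0.57913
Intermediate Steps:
m = 42975
(-28194 + g)/(m + 1/(2387 - 7*7*(-14))) = (-28194 + 3306)/(42975 + 1/(2387 - 7*7*(-14))) = -24888/(42975 + 1/(2387 - 49*(-14))) = -24888/(42975 + 1/(2387 + 686)) = -24888/(42975 + 1/3073) = -24888/132062176/3073 = -24888*3073/132062176 = -9560103/16507772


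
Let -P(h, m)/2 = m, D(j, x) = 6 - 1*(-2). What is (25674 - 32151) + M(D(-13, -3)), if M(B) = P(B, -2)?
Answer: -6473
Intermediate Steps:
D(j, x) = 8 (D(j, x) = 6 + 2 = 8)
P(h, m) = -2*m
M(B) = 4 (M(B) = -2*(-2) = 4)
(25674 - 32151) + M(D(-13, -3)) = (25674 - 32151) + 4 = -6477 + 4 = -6473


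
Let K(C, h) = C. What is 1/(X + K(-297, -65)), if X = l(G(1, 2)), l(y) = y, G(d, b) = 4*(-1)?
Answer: -1/301 ≈ -0.0033223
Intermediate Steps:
G(d, b) = -4
X = -4
1/(X + K(-297, -65)) = 1/(-4 - 297) = 1/(-301) = -1/301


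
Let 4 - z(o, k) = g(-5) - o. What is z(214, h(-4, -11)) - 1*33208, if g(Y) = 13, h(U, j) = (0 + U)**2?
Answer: -33003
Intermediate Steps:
h(U, j) = U**2
z(o, k) = -9 + o (z(o, k) = 4 - (13 - o) = 4 + (-13 + o) = -9 + o)
z(214, h(-4, -11)) - 1*33208 = (-9 + 214) - 1*33208 = 205 - 33208 = -33003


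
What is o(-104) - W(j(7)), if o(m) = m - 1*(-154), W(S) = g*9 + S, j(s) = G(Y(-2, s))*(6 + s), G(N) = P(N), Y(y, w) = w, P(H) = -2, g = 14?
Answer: -50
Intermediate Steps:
G(N) = -2
j(s) = -12 - 2*s (j(s) = -2*(6 + s) = -12 - 2*s)
W(S) = 126 + S (W(S) = 14*9 + S = 126 + S)
o(m) = 154 + m (o(m) = m + 154 = 154 + m)
o(-104) - W(j(7)) = (154 - 104) - (126 + (-12 - 2*7)) = 50 - (126 + (-12 - 14)) = 50 - (126 - 26) = 50 - 1*100 = 50 - 100 = -50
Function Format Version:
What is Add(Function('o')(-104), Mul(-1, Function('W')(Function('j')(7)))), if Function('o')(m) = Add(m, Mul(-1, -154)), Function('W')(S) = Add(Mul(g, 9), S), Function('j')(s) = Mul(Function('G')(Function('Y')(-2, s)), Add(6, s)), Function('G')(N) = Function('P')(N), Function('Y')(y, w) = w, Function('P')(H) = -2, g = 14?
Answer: -50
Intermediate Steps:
Function('G')(N) = -2
Function('j')(s) = Add(-12, Mul(-2, s)) (Function('j')(s) = Mul(-2, Add(6, s)) = Add(-12, Mul(-2, s)))
Function('W')(S) = Add(126, S) (Function('W')(S) = Add(Mul(14, 9), S) = Add(126, S))
Function('o')(m) = Add(154, m) (Function('o')(m) = Add(m, 154) = Add(154, m))
Add(Function('o')(-104), Mul(-1, Function('W')(Function('j')(7)))) = Add(Add(154, -104), Mul(-1, Add(126, Add(-12, Mul(-2, 7))))) = Add(50, Mul(-1, Add(126, Add(-12, -14)))) = Add(50, Mul(-1, Add(126, -26))) = Add(50, Mul(-1, 100)) = Add(50, -100) = -50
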